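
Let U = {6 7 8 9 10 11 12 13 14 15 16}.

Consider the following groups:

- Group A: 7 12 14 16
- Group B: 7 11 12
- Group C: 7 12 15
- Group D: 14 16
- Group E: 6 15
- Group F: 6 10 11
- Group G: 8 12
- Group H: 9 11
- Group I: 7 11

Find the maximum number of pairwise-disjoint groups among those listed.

4

D, E, G, H are pairwise disjoint (D={14,16}; E={6,15}; G={8,12}; H={9,11}).
Every remaining group overlaps one of these, and no 5 of the listed groups are pairwise disjoint, so 4 is the maximum.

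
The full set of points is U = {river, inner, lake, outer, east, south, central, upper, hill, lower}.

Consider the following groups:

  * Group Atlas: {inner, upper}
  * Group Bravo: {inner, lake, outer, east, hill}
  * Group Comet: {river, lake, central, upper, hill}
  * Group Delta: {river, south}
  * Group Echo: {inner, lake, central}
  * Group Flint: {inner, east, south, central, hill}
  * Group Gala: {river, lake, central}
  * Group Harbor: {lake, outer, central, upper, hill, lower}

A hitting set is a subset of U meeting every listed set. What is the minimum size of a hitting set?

Take H = {river, inner, hill}. Each listed group contains at least one of these, so H is a hitting set of size 3.
No choice of 2 points meets every group, so 3 is the minimum.

3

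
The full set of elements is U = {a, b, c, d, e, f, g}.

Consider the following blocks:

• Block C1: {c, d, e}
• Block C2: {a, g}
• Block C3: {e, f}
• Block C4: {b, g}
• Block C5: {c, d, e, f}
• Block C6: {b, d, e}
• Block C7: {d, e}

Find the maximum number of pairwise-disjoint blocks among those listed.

C3, C4 are pairwise disjoint (C3={e,f}; C4={b,g}).
Every remaining block overlaps one of these, and no 3 of the listed blocks are pairwise disjoint, so 2 is the maximum.

2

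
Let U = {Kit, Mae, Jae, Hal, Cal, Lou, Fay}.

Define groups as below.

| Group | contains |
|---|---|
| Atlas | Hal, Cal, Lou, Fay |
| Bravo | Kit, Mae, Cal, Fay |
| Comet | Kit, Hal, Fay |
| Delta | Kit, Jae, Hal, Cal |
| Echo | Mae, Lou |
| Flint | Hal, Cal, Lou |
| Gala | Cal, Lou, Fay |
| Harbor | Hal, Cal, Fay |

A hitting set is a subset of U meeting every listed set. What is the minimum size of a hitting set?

The 3 points {Hal, Cal, Lou} hit every group.
No choice of 2 points meets every group, so 3 is the minimum.

3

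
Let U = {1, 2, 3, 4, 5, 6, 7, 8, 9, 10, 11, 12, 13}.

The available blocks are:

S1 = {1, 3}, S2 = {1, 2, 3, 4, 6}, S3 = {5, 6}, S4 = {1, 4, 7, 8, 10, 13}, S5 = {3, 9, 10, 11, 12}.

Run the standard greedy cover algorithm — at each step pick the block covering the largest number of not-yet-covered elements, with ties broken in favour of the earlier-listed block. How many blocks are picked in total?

Greedy: pick S4 (covers 6 new) → pick S5 (covers 4 new) → pick S2 (covers 2 new) → pick S3 (covers 1 new). Total picks: 4.

4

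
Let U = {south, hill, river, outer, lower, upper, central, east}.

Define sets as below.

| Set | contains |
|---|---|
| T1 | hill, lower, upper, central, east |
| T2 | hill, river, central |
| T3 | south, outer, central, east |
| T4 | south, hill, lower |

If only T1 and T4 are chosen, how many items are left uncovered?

2

Union of T1, T4 = {south, hill, lower, upper, central, east}.
Not covered: river, outer — 2 items.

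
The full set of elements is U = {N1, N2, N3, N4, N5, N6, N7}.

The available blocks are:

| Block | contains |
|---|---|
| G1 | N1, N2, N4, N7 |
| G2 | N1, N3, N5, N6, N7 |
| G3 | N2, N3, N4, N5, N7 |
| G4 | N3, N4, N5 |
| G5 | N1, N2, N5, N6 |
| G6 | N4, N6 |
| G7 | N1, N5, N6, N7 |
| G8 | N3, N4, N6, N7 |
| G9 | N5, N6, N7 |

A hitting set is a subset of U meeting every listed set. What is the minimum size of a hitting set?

2

Take H = {N4, N6}. Each listed block contains at least one of these, so H is a hitting set of size 2.
No single element lies in every block, so at least 2 are needed and 2 is optimal.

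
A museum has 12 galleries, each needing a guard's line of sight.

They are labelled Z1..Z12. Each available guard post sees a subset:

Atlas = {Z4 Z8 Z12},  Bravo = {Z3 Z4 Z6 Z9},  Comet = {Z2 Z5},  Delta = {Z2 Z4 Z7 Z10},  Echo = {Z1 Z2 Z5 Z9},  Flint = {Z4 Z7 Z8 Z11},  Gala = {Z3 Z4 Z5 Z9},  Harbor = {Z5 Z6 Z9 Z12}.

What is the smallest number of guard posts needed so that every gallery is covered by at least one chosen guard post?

5

Delta and Echo and Flint and Gala and Harbor together: Delta ∪ Echo ∪ Flint ∪ Gala ∪ Harbor = {Z1, Z2, Z3, Z4, Z5, Z6, Z7, Z8, Z9, Z10, Z11, Z12} — every gallery is covered.
No 4 of the 8 guard posts cover everything (all 70 combinations miss at least one gallery), so 5 is optimal.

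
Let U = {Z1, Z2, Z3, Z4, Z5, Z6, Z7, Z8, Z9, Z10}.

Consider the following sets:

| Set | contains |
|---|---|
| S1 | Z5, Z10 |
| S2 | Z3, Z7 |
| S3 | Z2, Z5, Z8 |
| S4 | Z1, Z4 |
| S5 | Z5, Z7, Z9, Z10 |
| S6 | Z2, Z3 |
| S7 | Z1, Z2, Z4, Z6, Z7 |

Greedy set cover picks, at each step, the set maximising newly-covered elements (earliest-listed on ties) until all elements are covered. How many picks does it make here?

4

Greedy: pick S7 (covers 5 new) → pick S5 (covers 3 new) → pick S2 (covers 1 new) → pick S3 (covers 1 new). Total picks: 4.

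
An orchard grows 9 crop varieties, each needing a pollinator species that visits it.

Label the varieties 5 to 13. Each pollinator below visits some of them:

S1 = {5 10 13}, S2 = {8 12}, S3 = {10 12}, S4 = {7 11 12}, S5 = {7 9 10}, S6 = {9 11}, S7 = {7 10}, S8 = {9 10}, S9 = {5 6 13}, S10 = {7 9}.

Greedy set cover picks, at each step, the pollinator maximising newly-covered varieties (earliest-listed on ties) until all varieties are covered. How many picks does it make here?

5

Greedy: pick S1 (covers 3 new) → pick S4 (covers 3 new) → pick S2 (covers 1 new) → pick S5 (covers 1 new) → pick S9 (covers 1 new). Total picks: 5.
(The true minimum cover uses only 4 pollinators, so greedy is not optimal here.)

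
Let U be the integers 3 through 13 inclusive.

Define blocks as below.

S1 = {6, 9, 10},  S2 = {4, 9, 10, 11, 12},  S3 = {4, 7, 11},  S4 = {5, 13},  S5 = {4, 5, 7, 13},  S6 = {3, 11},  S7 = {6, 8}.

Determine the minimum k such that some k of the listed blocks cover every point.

Take {S2, S5, S6, S7}. Their union is {3, 4, 5, 6, 7, 8, 9, 10, 11, 12, 13}, which is all 11 points.
Only S6 contains 3, so S6 is forced; the remaining 9 points need at least 3 more blocks (each remaining block adds at most 4) — so at least 4 blocks are needed, and 4 is optimal.

4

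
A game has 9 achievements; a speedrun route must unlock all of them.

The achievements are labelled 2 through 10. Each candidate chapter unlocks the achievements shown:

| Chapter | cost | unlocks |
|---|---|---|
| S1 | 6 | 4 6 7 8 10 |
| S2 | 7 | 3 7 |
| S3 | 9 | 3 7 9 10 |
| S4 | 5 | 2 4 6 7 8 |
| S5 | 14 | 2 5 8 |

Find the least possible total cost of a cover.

28

S3, S4, S5 together cover every achievement (S3 ∪ S4 ∪ S5 = {2, 3, 4, 5, 6, 7, 8, 9, 10}); total cost 9 + 5 + 14 = 28.
No covering selection has total cost below 28.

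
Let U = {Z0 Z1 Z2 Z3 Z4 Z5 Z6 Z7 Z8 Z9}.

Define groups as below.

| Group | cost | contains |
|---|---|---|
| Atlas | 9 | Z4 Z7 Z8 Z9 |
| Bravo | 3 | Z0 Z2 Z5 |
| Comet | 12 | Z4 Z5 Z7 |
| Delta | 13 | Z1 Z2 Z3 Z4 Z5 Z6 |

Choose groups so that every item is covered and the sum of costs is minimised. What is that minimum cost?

Atlas, Bravo, Delta together cover every item (Atlas ∪ Bravo ∪ Delta = {Z0, Z1, Z2, Z3, Z4, Z5, Z6, Z7, Z8, Z9}); total cost 9 + 3 + 13 = 25.
No covering selection has total cost below 25.

25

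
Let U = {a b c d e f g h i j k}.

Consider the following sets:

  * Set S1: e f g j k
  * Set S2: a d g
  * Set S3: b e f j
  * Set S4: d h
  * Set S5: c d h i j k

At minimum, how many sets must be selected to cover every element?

S2 and S3 and S5 together: S2 ∪ S3 ∪ S5 = {a, b, c, d, e, f, g, h, i, j, k} — every element is covered.
Only S2 contains a, so S2 is forced; the remaining 8 elements need at least 2 more sets (each remaining set adds at most 5) — so at least 3 sets are needed, and 3 is optimal.

3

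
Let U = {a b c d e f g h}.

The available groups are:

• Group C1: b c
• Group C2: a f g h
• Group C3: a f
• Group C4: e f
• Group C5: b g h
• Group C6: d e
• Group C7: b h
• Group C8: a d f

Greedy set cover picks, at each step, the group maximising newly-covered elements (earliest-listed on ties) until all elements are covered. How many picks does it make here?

3

Greedy: pick C2 (covers 4 new) → pick C1 (covers 2 new) → pick C6 (covers 2 new). Total picks: 3.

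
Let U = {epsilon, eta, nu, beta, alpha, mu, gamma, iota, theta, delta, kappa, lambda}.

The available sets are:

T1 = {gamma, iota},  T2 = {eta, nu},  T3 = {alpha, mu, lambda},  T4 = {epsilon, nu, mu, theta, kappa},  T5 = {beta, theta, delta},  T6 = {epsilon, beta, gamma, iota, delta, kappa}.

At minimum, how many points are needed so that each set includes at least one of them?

H = {nu, iota, delta, lambda} meets every set (each contains at least one member of H), and |H| = 4.
The sets T1, T2, T3, T5 are pairwise disjoint, so any hitting set needs a separate point for each — at least 4. Hence 4 is optimal.

4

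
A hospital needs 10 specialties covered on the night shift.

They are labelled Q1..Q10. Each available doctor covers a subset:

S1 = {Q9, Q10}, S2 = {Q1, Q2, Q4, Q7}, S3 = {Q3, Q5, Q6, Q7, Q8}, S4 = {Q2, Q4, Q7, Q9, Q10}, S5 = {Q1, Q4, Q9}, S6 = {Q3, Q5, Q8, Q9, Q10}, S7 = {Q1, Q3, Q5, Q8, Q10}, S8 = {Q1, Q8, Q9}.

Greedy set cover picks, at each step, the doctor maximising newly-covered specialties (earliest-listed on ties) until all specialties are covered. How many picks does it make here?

Greedy: pick S3 (covers 5 new) → pick S4 (covers 4 new) → pick S2 (covers 1 new). Total picks: 3.

3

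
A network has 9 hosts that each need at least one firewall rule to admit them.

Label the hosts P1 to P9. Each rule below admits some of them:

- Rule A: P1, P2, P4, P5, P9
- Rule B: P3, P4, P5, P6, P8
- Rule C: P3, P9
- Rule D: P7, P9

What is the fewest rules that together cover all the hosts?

3

Take {A, B, D}. Their union is {P1, P2, P3, P4, P5, P6, P7, P8, P9}, which is all 9 hosts.
Only A contains P1, so A is forced; the remaining 4 hosts need at least 2 more rules (each remaining rule adds at most 3) — so at least 3 rules are needed, and 3 is optimal.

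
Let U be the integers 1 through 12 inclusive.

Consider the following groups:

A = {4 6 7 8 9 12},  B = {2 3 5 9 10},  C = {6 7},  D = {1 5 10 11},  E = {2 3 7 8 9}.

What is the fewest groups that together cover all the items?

3

Take {A, B, D}. Their union is {1, 2, 3, 4, 5, 6, 7, 8, 9, 10, 11, 12}, which is all 12 items.
Only D contains 1, so D is forced; the remaining 8 items need at least 2 more groups (each remaining group adds at most 6) — so at least 3 groups are needed, and 3 is optimal.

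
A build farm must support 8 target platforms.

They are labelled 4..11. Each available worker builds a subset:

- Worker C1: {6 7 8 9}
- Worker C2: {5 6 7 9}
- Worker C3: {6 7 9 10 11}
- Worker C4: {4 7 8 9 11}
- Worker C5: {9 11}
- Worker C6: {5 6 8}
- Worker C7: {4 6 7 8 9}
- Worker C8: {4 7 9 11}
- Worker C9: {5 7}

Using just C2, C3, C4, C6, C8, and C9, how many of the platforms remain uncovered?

0

Union of C2, C3, C4, C6, C8, C9 = {4, 5, 6, 7, 8, 9, 10, 11} — that's every platform, so 0 are uncovered.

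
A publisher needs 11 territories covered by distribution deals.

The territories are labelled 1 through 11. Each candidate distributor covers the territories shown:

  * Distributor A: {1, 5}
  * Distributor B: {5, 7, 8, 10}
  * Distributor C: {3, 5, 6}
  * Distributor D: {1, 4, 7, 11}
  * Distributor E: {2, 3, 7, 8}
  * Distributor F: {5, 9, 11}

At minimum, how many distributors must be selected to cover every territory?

B and C and D and E and F together: B ∪ C ∪ D ∪ E ∪ F = {1, 2, 3, 4, 5, 6, 7, 8, 9, 10, 11} — every territory is covered.
No 4 of the 6 distributors cover everything (all 15 combinations miss at least one territory), so 5 is optimal.

5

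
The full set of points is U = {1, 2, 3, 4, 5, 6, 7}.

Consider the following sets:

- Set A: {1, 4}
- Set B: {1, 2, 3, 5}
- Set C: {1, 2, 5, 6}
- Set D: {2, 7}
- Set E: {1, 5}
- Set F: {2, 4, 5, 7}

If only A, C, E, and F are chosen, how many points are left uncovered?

Union of A, C, E, F = {1, 2, 4, 5, 6, 7}.
Not covered: 3 — 1 point.

1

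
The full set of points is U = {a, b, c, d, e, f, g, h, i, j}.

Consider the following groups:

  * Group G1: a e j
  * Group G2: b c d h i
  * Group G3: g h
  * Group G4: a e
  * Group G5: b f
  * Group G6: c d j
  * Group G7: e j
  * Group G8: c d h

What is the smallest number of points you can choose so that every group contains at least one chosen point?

The 4 points {e, f, h, j} hit every group.
The groups G3, G4, G5, G6 are pairwise disjoint, so any hitting set needs a separate point for each — at least 4. Hence 4 is optimal.

4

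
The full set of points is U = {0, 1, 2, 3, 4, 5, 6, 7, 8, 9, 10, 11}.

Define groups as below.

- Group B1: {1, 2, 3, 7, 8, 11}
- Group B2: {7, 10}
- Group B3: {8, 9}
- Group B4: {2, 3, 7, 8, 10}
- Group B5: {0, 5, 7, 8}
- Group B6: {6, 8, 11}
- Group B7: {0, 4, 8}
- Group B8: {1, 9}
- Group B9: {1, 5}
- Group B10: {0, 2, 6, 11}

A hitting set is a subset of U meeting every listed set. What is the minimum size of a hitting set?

4

H = {1, 7, 8, 11} meets every group (each contains at least one member of H), and |H| = 4.
The groups B2, B3, B9, B10 are pairwise disjoint, so any hitting set needs a separate point for each — at least 4. Hence 4 is optimal.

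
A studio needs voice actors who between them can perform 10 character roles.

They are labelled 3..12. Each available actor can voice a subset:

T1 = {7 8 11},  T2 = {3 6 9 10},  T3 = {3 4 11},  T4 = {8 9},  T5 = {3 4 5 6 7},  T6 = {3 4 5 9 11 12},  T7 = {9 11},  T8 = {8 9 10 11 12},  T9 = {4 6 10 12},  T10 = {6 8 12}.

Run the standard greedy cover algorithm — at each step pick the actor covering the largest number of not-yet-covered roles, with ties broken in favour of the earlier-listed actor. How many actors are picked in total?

Greedy: pick T6 (covers 6 new) → pick T1 (covers 2 new) → pick T2 (covers 2 new). Total picks: 3.
(The true minimum cover uses only 2 actors, so greedy is not optimal here.)

3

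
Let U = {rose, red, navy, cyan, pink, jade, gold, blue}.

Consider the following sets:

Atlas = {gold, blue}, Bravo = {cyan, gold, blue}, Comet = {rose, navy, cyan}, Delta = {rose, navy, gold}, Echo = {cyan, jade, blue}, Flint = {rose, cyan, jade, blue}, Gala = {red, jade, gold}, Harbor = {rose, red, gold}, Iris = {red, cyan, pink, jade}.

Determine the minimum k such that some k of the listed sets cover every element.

3

Delta, Flint, and Iris cover everything between them: the union {rose, red, navy, cyan, pink, jade, gold, blue} is all of U.
Only Iris contains pink, so Iris is forced; the remaining 4 elements need at least 2 more sets (each remaining set adds at most 3) — so at least 3 sets are needed, and 3 is optimal.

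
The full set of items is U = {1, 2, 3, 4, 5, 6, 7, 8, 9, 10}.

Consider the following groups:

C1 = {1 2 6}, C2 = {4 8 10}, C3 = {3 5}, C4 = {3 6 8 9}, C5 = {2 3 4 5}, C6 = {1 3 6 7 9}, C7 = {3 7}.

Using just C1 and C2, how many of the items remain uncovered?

4

Union of C1, C2 = {1, 2, 4, 6, 8, 10}.
Not covered: 3, 5, 7, 9 — 4 items.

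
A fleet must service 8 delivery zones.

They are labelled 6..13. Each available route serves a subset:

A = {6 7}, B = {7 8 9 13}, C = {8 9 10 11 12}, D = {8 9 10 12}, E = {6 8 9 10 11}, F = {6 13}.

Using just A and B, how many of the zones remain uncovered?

3

Union of A, B = {6, 7, 8, 9, 13}.
Not covered: 10, 11, 12 — 3 zones.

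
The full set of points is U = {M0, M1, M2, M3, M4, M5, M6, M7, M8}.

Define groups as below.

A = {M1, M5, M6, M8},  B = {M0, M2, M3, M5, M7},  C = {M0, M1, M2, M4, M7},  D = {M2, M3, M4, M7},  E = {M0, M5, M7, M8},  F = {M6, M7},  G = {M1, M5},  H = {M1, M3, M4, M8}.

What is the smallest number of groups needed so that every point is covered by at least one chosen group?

3

Take {A, C, H}. Their union is {M0, M1, M2, M3, M4, M5, M6, M7, M8}, which is all 9 points.
No 2 of the 8 groups cover everything (all 28 combinations miss at least one point), so 3 is optimal.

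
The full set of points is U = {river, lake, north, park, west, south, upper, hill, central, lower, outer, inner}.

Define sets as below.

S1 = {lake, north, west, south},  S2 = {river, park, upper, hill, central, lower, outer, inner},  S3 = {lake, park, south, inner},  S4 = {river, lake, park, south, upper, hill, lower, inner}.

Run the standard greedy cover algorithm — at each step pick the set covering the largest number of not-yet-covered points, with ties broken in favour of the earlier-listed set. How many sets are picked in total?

2

Greedy: pick S2 (covers 8 new) → pick S1 (covers 4 new). Total picks: 2.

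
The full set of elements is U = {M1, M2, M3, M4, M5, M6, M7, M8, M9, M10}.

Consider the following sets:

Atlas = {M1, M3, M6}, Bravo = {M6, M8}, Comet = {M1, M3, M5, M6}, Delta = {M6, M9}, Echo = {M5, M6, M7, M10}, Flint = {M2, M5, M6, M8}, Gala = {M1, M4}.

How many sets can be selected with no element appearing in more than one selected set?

Bravo, Gala are pairwise disjoint (Bravo={M6,M8}; Gala={M1,M4}).
Every remaining set overlaps one of these, and no 3 of the listed sets are pairwise disjoint, so 2 is the maximum.

2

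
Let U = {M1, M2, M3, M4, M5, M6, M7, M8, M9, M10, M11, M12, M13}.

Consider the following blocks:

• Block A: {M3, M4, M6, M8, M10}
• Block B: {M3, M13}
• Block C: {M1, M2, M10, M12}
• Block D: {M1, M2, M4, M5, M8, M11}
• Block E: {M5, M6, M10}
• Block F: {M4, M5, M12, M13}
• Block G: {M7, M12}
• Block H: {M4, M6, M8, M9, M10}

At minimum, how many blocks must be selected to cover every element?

B and D and G and H together: B ∪ D ∪ G ∪ H = {M1, M2, M3, M4, M5, M6, M7, M8, M9, M10, M11, M12, M13} — every element is covered.
Only D contains M11, so D is forced; the remaining 7 elements need at least 3 more blocks (each remaining block adds at most 3) — so at least 4 blocks are needed, and 4 is optimal.

4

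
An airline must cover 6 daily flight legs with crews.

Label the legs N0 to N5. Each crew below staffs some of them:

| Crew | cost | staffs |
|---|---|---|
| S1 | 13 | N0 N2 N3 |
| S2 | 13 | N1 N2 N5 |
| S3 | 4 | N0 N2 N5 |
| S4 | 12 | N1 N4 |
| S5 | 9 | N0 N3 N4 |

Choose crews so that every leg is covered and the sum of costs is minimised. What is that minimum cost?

S2, S5 together cover every leg (S2 ∪ S5 = {N0, N1, N2, N3, N4, N5}); total cost 13 + 9 = 22.
The greedy pick S3, S5, S4 costs 25; no covering selection beats 22.

22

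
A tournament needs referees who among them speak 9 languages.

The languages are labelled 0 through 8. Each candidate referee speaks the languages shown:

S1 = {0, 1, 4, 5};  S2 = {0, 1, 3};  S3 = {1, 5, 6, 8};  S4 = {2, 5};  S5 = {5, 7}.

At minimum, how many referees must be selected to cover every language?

5

Take {S1, S2, S3, S4, S5}. Their union is {0, 1, 2, 3, 4, 5, 6, 7, 8}, which is all 9 languages.
No 4 of the 5 referees cover everything (all 5 combinations miss at least one language), so 5 is optimal.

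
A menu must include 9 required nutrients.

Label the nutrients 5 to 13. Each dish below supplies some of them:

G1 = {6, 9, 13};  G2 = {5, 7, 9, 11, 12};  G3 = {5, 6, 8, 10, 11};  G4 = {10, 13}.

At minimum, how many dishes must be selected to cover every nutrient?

Take {G1, G2, G3}. Their union is {5, 6, 7, 8, 9, 10, 11, 12, 13}, which is all 9 nutrients.
Only G2 contains 7, so G2 is forced; the remaining 4 nutrients need at least 2 more dishes (each remaining dish adds at most 3) — so at least 3 dishes are needed, and 3 is optimal.

3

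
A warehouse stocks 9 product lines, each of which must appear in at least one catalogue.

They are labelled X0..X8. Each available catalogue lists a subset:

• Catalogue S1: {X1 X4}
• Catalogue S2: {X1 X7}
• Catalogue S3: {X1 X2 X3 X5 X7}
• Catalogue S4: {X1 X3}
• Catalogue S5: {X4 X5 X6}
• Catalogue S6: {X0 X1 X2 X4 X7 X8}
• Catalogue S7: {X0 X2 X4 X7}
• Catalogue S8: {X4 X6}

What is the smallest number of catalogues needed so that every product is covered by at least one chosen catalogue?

S3 and S6 and S8 together: S3 ∪ S6 ∪ S8 = {X0, X1, X2, X3, X4, X5, X6, X7, X8} — every product is covered.
Only S6 contains X8, so S6 is forced; the remaining 3 products need at least 2 more catalogues (each remaining catalogue adds at most 2) — so at least 3 catalogues are needed, and 3 is optimal.

3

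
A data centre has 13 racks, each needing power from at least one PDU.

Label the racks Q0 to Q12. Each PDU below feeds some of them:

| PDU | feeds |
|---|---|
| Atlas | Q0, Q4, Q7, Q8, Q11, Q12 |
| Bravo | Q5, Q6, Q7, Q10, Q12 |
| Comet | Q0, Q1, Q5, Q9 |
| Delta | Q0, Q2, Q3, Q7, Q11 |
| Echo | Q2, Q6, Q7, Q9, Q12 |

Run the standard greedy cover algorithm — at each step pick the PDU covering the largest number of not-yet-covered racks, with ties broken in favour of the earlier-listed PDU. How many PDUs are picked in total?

Greedy: pick Atlas (covers 6 new) → pick Bravo (covers 3 new) → pick Comet (covers 2 new) → pick Delta (covers 2 new). Total picks: 4.

4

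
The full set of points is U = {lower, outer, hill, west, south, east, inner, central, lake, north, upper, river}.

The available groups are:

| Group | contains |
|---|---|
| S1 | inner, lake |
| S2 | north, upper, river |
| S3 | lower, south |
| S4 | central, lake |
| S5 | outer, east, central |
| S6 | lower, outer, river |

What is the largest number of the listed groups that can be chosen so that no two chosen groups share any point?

S1, S2, S3, S5 are pairwise disjoint (S1={inner,lake}; S2={north,upper,river}; S3={lower,south}; S5={outer,east,central}).
Every remaining group overlaps one of these, and no 5 of the listed groups are pairwise disjoint, so 4 is the maximum.

4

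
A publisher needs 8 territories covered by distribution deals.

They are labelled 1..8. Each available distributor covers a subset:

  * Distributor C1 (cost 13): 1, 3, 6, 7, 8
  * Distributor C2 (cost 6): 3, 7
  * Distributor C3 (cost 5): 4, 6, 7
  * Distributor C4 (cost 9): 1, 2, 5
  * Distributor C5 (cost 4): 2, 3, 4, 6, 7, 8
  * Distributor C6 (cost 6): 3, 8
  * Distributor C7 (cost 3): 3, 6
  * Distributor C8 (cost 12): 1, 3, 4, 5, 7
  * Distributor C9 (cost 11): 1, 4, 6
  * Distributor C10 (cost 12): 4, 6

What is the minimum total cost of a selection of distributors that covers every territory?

C4, C5 together cover every territory (C4 ∪ C5 = {1, 2, 3, 4, 5, 6, 7, 8}); total cost 9 + 4 = 13.
No covering selection has total cost below 13.

13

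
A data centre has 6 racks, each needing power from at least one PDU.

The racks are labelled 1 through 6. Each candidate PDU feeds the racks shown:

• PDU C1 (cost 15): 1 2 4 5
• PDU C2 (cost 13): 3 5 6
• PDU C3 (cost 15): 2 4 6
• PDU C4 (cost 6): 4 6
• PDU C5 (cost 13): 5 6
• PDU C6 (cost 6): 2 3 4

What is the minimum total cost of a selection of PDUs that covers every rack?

C1, C4, C6 together cover every rack (C1 ∪ C4 ∪ C6 = {1, 2, 3, 4, 5, 6}); total cost 15 + 6 + 6 = 27.
No covering selection has total cost below 27.

27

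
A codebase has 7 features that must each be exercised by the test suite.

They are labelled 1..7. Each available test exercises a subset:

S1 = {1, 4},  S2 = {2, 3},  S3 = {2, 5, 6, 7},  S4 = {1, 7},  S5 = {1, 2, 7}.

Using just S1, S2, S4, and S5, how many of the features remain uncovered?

2

Union of S1, S2, S4, S5 = {1, 2, 3, 4, 7}.
Not covered: 5, 6 — 2 features.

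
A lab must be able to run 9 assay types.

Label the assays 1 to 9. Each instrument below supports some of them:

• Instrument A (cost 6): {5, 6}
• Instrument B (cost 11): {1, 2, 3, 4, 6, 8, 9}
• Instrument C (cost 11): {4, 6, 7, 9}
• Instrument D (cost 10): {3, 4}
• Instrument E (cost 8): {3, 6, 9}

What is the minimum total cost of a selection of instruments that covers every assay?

A, B, C together cover every assay (A ∪ B ∪ C = {1, 2, 3, 4, 5, 6, 7, 8, 9}); total cost 6 + 11 + 11 = 28.
No covering selection has total cost below 28.

28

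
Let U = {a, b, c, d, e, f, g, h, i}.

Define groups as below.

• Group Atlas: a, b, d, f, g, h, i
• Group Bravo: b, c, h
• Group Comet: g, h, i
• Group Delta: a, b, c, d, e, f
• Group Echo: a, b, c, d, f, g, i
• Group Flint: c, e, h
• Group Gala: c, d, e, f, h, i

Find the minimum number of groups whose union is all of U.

Take {Echo, Flint}. Their union is {a, b, c, d, e, f, g, h, i}, which is all 9 items.
No single group has all 9 items (the largest, Atlas, has 7), so 2 is optimal.

2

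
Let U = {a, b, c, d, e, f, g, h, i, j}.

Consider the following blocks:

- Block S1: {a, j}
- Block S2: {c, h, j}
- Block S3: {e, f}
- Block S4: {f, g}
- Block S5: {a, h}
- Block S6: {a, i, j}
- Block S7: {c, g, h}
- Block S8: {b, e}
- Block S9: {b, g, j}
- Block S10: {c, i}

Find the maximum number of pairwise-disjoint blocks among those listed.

S1, S4, S8, S10 are pairwise disjoint (S1={a,j}; S4={f,g}; S8={b,e}; S10={c,i}).
Every remaining block overlaps one of these, and no 5 of the listed blocks are pairwise disjoint, so 4 is the maximum.

4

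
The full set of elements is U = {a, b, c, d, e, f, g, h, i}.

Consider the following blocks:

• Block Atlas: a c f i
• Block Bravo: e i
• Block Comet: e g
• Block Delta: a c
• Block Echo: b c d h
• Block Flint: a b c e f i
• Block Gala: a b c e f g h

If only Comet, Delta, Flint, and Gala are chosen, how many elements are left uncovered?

Union of Comet, Delta, Flint, Gala = {a, b, c, e, f, g, h, i}.
Not covered: d — 1 element.

1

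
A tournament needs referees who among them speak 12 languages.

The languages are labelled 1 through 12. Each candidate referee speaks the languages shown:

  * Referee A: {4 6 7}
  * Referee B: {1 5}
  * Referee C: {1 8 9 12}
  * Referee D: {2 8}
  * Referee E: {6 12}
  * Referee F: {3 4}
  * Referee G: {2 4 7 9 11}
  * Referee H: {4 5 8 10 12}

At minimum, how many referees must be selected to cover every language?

Take {C, E, F, G, H}. Their union is {1, 2, 3, 4, 5, 6, 7, 8, 9, 10, 11, 12}, which is all 12 languages.
No 4 of the 8 referees cover everything (all 70 combinations miss at least one language), so 5 is optimal.

5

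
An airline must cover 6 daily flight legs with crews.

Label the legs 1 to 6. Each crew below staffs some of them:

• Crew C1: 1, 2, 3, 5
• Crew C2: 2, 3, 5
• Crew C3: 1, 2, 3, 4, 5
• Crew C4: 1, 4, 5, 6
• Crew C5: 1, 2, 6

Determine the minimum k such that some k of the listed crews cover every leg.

2

C3 and C4 together: C3 ∪ C4 = {1, 2, 3, 4, 5, 6} — every leg is covered.
No single crew has all 6 legs (the largest, C3, has 5), so 2 is optimal.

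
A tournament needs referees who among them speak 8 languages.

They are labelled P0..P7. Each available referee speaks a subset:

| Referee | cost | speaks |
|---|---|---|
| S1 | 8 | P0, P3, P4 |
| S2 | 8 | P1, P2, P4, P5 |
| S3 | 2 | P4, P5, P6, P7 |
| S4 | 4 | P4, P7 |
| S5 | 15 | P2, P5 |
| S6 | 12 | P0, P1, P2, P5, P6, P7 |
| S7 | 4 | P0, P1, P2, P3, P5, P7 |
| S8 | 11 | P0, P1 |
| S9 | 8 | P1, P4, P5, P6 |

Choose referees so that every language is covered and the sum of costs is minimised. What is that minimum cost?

S3, S7 together cover every language (S3 ∪ S7 = {P0, P1, P2, P3, P4, P5, P6, P7}); total cost 2 + 4 = 6.
No covering selection has total cost below 6.

6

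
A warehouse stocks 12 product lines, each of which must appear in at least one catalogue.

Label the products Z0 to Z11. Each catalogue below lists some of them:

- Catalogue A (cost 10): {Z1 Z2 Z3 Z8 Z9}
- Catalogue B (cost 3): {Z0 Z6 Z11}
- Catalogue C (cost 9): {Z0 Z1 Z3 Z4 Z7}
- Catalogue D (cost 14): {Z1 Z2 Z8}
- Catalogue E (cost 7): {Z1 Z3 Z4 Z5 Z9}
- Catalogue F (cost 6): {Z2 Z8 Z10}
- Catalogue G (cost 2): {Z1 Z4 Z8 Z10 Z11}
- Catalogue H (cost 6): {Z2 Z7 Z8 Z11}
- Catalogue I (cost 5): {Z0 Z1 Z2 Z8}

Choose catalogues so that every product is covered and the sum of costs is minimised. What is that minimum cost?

18

B, E, G, H together cover every product (B ∪ E ∪ G ∪ H = {Z0, Z1, Z2, Z3, Z4, Z5, Z6, Z7, Z8, Z9, Z10, Z11}); total cost 3 + 7 + 2 + 6 = 18.
No covering selection has total cost below 18.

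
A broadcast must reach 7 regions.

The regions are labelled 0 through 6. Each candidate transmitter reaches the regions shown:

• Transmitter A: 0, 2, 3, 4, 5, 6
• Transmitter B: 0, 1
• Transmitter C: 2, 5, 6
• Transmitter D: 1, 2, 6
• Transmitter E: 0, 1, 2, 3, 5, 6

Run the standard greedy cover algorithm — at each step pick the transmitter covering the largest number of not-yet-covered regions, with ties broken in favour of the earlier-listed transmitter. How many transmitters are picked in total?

2

Greedy: pick A (covers 6 new) → pick B (covers 1 new). Total picks: 2.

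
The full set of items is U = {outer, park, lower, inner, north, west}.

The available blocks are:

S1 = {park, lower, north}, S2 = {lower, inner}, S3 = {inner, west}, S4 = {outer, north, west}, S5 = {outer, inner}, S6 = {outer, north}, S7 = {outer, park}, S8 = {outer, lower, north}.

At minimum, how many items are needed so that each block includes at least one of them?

The 3 items {outer, lower, inner} hit every block.
No choice of 2 items meets every block, so 3 is the minimum.

3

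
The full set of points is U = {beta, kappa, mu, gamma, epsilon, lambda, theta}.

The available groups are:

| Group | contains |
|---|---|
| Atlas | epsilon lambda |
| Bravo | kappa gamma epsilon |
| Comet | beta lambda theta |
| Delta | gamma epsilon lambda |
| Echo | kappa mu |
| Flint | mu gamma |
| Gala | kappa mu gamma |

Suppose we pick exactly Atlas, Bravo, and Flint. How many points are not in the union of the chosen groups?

2

Union of Atlas, Bravo, Flint = {kappa, mu, gamma, epsilon, lambda}.
Not covered: beta, theta — 2 points.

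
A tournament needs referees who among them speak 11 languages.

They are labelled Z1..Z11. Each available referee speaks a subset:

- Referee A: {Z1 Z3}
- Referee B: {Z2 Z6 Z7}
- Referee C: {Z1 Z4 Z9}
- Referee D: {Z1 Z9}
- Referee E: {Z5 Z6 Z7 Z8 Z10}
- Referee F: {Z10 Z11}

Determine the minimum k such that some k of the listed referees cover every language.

5

A and B and C and E and F together: A ∪ B ∪ C ∪ E ∪ F = {Z1, Z2, Z3, Z4, Z5, Z6, Z7, Z8, Z9, Z10, Z11} — every language is covered.
No 4 of the 6 referees cover everything (all 15 combinations miss at least one language), so 5 is optimal.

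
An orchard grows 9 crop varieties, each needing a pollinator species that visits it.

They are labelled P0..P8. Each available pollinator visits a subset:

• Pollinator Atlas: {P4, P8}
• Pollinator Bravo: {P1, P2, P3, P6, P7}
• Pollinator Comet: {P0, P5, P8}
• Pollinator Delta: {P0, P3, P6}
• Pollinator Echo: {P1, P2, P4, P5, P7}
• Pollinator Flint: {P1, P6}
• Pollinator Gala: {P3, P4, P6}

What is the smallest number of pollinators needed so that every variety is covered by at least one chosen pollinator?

Atlas and Bravo and Comet together: Atlas ∪ Bravo ∪ Comet = {P0, P1, P2, P3, P4, P5, P6, P7, P8} — every variety is covered.
No 2 of the 7 pollinators cover everything (all 21 combinations miss at least one variety), so 3 is optimal.

3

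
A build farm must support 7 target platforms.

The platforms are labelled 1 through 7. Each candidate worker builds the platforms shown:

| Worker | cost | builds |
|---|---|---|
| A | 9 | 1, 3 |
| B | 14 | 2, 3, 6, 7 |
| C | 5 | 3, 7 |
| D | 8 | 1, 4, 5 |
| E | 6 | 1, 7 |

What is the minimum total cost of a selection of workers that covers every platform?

B, D together cover every platform (B ∪ D = {1, 2, 3, 4, 5, 6, 7}); total cost 14 + 8 = 22.
The greedy pick C, D, B costs 27; no covering selection beats 22.

22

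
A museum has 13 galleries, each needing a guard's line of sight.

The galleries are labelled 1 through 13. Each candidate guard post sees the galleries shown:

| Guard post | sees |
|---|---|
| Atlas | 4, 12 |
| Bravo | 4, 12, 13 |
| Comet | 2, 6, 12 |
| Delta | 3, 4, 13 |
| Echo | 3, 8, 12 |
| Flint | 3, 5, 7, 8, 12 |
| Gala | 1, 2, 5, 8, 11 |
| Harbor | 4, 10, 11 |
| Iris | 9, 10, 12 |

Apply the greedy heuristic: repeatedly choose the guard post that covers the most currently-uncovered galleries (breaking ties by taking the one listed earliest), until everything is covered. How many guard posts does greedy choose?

5

Greedy: pick Flint (covers 5 new) → pick Gala (covers 3 new) → pick Bravo (covers 2 new) → pick Iris (covers 2 new) → pick Comet (covers 1 new). Total picks: 5.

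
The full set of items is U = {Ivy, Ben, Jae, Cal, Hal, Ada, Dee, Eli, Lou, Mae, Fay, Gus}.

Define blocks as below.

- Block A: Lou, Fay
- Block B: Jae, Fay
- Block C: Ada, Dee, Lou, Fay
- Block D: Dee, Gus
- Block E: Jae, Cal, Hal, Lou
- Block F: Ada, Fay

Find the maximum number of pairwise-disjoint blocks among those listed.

D, E, F are pairwise disjoint (D={Dee,Gus}; E={Jae,Cal,Hal,Lou}; F={Ada,Fay}).
Every remaining block overlaps one of these, and no 4 of the listed blocks are pairwise disjoint, so 3 is the maximum.

3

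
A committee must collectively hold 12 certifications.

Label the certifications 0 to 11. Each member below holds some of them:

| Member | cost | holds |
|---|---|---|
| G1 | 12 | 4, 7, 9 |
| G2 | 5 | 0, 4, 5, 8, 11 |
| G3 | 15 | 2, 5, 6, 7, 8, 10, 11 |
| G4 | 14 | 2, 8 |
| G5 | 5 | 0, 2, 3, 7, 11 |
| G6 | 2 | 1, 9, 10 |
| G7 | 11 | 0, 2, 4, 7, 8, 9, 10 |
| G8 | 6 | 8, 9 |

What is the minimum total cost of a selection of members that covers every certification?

27

G2, G3, G5, G6 together cover every certification (G2 ∪ G3 ∪ G5 ∪ G6 = {0, 1, 2, 3, 4, 5, 6, 7, 8, 9, 10, 11}); total cost 5 + 15 + 5 + 2 = 27.
No covering selection has total cost below 27.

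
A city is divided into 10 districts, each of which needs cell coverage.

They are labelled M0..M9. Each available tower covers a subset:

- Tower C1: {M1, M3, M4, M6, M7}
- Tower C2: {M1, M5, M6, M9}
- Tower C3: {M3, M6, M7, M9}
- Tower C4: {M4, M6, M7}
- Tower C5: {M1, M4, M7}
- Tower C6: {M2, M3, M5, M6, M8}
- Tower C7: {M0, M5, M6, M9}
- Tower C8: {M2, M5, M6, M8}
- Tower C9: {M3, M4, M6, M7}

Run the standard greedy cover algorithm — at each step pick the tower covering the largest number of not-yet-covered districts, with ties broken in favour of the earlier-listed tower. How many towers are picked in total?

3

Greedy: pick C1 (covers 5 new) → pick C6 (covers 3 new) → pick C7 (covers 2 new). Total picks: 3.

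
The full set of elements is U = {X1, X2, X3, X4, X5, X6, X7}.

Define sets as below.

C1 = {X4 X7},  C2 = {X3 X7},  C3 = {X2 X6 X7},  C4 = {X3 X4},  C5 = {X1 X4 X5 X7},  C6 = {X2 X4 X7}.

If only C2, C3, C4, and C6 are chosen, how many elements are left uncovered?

Union of C2, C3, C4, C6 = {X2, X3, X4, X6, X7}.
Not covered: X1, X5 — 2 elements.

2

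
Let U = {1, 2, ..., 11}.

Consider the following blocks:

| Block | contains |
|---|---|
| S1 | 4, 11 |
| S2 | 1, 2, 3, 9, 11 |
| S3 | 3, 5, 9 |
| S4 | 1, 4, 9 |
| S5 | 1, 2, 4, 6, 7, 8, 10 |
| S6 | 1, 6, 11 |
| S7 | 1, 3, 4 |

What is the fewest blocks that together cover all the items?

S1 and S3 and S5 together: S1 ∪ S3 ∪ S5 = {1, 2, 3, 4, 5, 6, 7, 8, 9, 10, 11} — every item is covered.
Only S3 contains 5, so S3 is forced; the remaining 8 items need at least 2 more blocks (each remaining block adds at most 7) — so at least 3 blocks are needed, and 3 is optimal.

3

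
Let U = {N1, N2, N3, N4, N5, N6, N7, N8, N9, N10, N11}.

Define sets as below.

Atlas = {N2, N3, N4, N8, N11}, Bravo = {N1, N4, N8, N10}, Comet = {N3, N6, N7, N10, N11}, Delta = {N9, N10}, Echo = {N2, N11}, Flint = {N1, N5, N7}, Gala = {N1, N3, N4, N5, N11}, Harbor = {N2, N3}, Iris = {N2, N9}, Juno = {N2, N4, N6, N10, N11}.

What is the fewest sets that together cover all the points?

Take {Atlas, Comet, Gala, Iris}. Their union is {N1, N2, N3, N4, N5, N6, N7, N8, N9, N10, N11}, which is all 11 points.
No 3 of the 10 sets cover everything (all 120 combinations miss at least one point), so 4 is optimal.

4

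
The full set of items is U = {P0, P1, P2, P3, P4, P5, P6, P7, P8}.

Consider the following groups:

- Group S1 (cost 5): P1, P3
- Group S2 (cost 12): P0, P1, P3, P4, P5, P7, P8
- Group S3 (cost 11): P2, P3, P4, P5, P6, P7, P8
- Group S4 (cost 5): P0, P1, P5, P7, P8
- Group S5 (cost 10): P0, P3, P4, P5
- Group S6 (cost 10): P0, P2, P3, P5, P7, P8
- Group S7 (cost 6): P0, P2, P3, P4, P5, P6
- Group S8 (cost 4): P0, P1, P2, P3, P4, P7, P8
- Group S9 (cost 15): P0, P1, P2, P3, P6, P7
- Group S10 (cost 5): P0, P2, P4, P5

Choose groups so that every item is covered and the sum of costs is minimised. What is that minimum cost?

10

S7, S8 together cover every item (S7 ∪ S8 = {P0, P1, P2, P3, P4, P5, P6, P7, P8}); total cost 6 + 4 = 10.
No covering selection has total cost below 10.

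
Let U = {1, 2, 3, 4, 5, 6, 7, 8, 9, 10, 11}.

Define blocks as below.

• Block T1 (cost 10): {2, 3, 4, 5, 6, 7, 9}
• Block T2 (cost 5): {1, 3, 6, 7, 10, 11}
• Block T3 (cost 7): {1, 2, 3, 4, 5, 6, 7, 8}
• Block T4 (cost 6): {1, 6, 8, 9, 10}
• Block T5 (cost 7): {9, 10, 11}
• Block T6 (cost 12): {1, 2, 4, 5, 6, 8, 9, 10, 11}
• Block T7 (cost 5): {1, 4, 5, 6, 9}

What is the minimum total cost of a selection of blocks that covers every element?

14

T3, T5 together cover every element (T3 ∪ T5 = {1, 2, 3, 4, 5, 6, 7, 8, 9, 10, 11}); total cost 7 + 7 = 14.
The greedy pick T2, T7, T3 costs 17; no covering selection beats 14.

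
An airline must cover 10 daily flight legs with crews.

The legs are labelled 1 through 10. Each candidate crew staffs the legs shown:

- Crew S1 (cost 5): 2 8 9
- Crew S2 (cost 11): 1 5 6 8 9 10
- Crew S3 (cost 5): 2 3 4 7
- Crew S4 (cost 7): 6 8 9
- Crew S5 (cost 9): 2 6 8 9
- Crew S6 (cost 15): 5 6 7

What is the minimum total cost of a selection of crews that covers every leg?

16

S2, S3 together cover every leg (S2 ∪ S3 = {1, 2, 3, 4, 5, 6, 7, 8, 9, 10}); total cost 11 + 5 = 16.
No covering selection has total cost below 16.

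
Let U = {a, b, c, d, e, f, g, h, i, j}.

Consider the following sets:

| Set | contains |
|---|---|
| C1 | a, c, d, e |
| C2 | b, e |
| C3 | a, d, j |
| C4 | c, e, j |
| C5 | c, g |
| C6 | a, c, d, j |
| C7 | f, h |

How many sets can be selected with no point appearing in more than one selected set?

C2, C3, C5, C7 are pairwise disjoint (C2={b,e}; C3={a,d,j}; C5={c,g}; C7={f,h}).
Every remaining set overlaps one of these, and no 5 of the listed sets are pairwise disjoint, so 4 is the maximum.

4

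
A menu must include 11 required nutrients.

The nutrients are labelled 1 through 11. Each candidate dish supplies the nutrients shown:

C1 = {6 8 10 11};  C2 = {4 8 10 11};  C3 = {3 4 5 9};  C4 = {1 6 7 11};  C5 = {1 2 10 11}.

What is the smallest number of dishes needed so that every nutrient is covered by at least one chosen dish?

Take {C1, C3, C4, C5}. Their union is {1, 2, 3, 4, 5, 6, 7, 8, 9, 10, 11}, which is all 11 nutrients.
No 3 of the 5 dishes cover everything (all 10 combinations miss at least one nutrient), so 4 is optimal.

4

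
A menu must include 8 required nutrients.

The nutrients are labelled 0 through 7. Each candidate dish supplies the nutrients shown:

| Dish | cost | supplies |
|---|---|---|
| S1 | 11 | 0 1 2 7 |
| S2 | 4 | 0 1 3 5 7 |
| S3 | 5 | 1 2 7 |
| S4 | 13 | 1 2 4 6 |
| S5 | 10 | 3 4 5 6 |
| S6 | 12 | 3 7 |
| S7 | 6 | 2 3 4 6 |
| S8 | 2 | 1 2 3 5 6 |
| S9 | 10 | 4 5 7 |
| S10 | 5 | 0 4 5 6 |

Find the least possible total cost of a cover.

S2, S7 together cover every nutrient (S2 ∪ S7 = {0, 1, 2, 3, 4, 5, 6, 7}); total cost 4 + 6 = 10.
The greedy pick S8, S2, S10 costs 11; no covering selection beats 10.

10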